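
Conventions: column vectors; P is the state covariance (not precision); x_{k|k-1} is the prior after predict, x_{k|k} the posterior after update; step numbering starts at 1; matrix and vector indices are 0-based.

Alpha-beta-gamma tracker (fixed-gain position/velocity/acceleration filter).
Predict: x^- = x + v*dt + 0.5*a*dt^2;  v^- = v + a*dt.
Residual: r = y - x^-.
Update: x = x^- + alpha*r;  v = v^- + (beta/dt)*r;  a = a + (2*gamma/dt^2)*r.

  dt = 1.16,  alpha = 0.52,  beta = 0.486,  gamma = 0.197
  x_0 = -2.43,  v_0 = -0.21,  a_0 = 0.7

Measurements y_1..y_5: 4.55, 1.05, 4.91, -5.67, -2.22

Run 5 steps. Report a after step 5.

a_post = -4.0179

step 1: x_pred=-2.2026  r=6.7526  x^+=1.3087  v^+=3.4311  a^+=2.6772
step 2: x_pred=7.0901  r=-6.0401  x^+=3.9492  v^+=4.0061  a^+=0.9086
step 3: x_pred=9.2077  r=-4.2977  x^+=6.9729  v^+=3.2596  a^+=-0.3497
step 4: x_pred=10.5187  r=-16.1887  x^+=2.1006  v^+=-3.9286  a^+=-5.0899
step 5: x_pred=-5.8811  r=3.6611  x^+=-3.9773  v^+=-8.2990  a^+=-4.0179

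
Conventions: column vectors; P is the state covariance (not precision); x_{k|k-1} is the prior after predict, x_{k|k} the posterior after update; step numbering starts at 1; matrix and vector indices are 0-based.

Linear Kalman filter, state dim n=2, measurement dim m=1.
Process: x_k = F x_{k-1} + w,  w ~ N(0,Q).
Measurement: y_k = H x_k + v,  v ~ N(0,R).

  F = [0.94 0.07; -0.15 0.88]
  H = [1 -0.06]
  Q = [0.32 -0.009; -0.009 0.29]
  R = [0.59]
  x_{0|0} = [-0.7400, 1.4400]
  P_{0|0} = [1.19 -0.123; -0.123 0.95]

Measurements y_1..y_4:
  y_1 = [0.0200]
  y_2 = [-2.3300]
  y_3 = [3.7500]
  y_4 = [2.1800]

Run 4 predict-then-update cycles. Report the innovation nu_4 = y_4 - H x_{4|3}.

step 1: x^-=[-0.5948, 1.3782]  P^-=[1.3600 -0.2187; -0.2187 1.0849]  S=[1.9801]  K=[0.6934; -0.1433]  nu=[0.6975]  x^+=[-0.1111, 1.2782]  P^+=[0.4078 -0.0219; -0.0219 1.0442]
step 2: x^-=[-0.0150, 1.1415]  P^-=[0.6826 -0.0201; -0.0201 1.1136]  S=[1.2790]  K=[0.5346; -0.0679]  nu=[-2.2465]  x^+=[-1.2160, 1.2941]  P^+=[0.3170 0.0264; 0.0264 1.1077]
step 3: x^-=[-1.0525, 1.3212]  P^-=[0.6090 0.0361; 0.0361 1.1480]  S=[1.1988]  K=[0.5062; -0.0274]  nu=[4.8818]  x^+=[1.4187, 1.1877]  P^+=[0.3018 0.0527; 0.0527 1.1471]
step 4: x^-=[1.4167, 0.8324]  P^-=[0.5992 0.0621; 0.0621 1.1712]  S=[1.1860]  K=[0.5021; -0.0069]  nu=[0.8132]  x^+=[1.8250, 0.8268]  P^+=[0.3002 0.0662; 0.0662 1.1711]

innov = [0.8132]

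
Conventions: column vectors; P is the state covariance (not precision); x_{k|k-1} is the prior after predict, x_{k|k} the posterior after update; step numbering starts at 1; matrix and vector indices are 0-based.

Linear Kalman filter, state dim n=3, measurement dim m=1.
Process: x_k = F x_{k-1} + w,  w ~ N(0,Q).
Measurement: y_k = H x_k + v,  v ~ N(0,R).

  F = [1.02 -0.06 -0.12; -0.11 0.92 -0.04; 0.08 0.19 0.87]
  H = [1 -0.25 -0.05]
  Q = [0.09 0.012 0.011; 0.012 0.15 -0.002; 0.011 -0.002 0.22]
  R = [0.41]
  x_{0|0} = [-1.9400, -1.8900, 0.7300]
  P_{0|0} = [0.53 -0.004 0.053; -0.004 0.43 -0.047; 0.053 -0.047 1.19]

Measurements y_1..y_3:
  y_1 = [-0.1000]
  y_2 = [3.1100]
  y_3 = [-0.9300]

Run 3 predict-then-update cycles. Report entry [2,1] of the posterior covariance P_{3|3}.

P_post[2,1] = 0.0345

step 1: x^-=[-1.9530, -1.5546, 0.1208]  P^-=[0.6469 -0.0657 -0.0256; -0.0657 0.5270 -0.0156; -0.0256 -0.0156 1.1313]  S=[1.1277]  K=[0.5894; -0.1744; -0.0694]  nu=[1.4704]  x^+=[-1.0864, -1.8110, 0.0188]  P^+=[0.2552 0.0502 0.0205; 0.0502 0.4927 -0.0293; 0.0205 -0.0293 1.1259]
step 2: x^-=[-1.0017, -1.5473, -0.4147]  P^-=[0.3619 0.0116 -0.0616; 0.0116 0.5641 0.0201; -0.0616 0.0201 1.0863]  S=[0.8108]  K=[0.4466; -0.1608; -0.1492]  nu=[3.7042]  x^+=[0.6526, -2.1431, -0.9674]  P^+=[0.2002 0.0699 -0.0076; 0.0699 0.5431 0.0007; -0.0076 0.0007 1.0683]
step 3: x^-=[0.9104, -2.0048, -1.1966]  P^-=[0.3089 0.0309 -0.0839; 0.0309 0.5996 0.0590; -0.0839 0.0590 1.0508]  S=[0.7535]  K=[0.4054; -0.1619; -0.2006]  nu=[-2.4014]  x^+=[-0.0630, -1.6160, -0.7148]  P^+=[0.1851 0.0803 -0.0226; 0.0803 0.5798 0.0345; -0.0226 0.0345 1.0204]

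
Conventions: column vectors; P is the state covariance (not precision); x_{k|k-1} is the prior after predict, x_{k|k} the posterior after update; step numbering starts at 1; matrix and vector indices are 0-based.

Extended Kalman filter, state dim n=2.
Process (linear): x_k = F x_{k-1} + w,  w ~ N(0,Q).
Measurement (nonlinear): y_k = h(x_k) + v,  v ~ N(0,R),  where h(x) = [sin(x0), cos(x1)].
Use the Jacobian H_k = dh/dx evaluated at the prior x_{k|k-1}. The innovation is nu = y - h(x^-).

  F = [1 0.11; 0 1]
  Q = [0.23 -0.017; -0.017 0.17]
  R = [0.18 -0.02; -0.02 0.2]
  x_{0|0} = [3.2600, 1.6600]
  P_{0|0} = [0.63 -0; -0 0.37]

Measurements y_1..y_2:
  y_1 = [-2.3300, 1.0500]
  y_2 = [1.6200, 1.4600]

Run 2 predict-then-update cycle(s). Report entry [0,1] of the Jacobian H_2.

step 1: x^-=[3.4426, 1.6600]  P^-=[0.8645 0.0237; 0.0237 0.5400]  H_jac=[-0.9550 0.0000; 0.0000 -0.9960]  S=[0.9685 0.0025; 0.0025 0.7357]  K=[-0.8524 -0.0291; -0.0215 -0.7310]  nu=[-2.0335, 1.1391]  x^+=[5.1428, 0.8710]  P^+=[0.1600 -0.0113; -0.0113 0.1464]
step 2: x^-=[5.2386, 0.8710]  P^-=[0.3893 -0.0122; -0.0122 0.3164]  H_jac=[0.5022 0.0000; 0.0000 -0.7649]  S=[0.2782 -0.0153; -0.0153 0.3851]  K=[0.7057 0.0523; -0.0567 -0.6306]  nu=[2.4847, 0.8159]  x^+=[7.0348, 0.2155]  P^+=[0.2509 0.0048; 0.0048 0.1634]

H_jac[0,1] = 0.0000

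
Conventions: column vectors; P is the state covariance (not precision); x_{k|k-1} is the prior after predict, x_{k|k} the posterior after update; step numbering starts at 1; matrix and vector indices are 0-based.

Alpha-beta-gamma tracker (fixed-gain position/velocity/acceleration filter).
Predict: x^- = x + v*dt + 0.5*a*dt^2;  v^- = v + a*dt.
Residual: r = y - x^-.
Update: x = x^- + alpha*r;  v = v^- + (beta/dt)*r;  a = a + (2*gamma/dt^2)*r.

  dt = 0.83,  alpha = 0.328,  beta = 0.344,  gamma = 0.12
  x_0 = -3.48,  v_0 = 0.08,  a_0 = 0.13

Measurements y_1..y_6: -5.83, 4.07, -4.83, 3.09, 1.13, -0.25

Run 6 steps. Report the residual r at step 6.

step 1: x_pred=-3.3688  r=-2.4612  x^+=-4.1761  v^+=-0.8322  a^+=-0.7274
step 2: x_pred=-5.1173  r=9.1873  x^+=-2.1039  v^+=2.3718  a^+=2.4733
step 3: x_pred=0.7167  r=-5.5467  x^+=-1.1026  v^+=2.1258  a^+=0.5409
step 4: x_pred=0.8481  r=2.2419  x^+=1.5834  v^+=3.5039  a^+=1.3220
step 5: x_pred=4.9471  r=-3.8171  x^+=3.6951  v^+=3.0192  a^+=-0.0078
step 6: x_pred=6.1983  r=-6.4483  x^+=4.0832  v^+=0.3401  a^+=-2.2543

resid = -6.4483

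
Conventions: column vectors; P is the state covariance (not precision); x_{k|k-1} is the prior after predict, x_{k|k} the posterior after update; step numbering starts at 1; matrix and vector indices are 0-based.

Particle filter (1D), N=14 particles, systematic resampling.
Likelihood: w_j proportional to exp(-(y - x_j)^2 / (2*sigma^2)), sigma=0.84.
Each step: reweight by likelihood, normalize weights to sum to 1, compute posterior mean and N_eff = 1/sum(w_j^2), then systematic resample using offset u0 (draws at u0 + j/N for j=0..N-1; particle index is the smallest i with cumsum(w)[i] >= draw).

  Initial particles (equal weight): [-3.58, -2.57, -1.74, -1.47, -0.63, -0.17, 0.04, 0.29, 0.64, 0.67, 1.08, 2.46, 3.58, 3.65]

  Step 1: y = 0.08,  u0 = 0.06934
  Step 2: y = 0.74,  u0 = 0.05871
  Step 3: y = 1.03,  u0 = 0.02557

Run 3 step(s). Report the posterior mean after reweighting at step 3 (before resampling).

post_mean = 0.5177

step 1: w=[0.0000, 0.0011, 0.0159, 0.0304, 0.1166, 0.1594, 0.1664, 0.1615, 0.1334, 0.1302, 0.0820, 0.0030, 0.0000, 0.0000]  mean=0.1464  Neff=7.3840  idx=[4, 4, 5, 5, 6, 6, 7, 7, 7, 8, 8, 9, 10, 11]
step 2: w=[0.0273, 0.0273, 0.0574, 0.0574, 0.0730, 0.0730, 0.0895, 0.0895, 0.0895, 0.1026, 0.1026, 0.1029, 0.0952, 0.0127]  mean=0.3640  Neff=11.9558  idx=[2, 3, 4, 5, 6, 7, 7, 8, 9, 10, 10, 11, 12, 12]
step 3: w=[0.0359, 0.0359, 0.0498, 0.0498, 0.0676, 0.0676, 0.0676, 0.0676, 0.0895, 0.0895, 0.0895, 0.0909, 0.0995, 0.0995]  mean=0.5177  Neff=12.8408  idx=[0, 2, 3, 5, 6, 7, 8, 8, 9, 10, 11, 12, 12, 13]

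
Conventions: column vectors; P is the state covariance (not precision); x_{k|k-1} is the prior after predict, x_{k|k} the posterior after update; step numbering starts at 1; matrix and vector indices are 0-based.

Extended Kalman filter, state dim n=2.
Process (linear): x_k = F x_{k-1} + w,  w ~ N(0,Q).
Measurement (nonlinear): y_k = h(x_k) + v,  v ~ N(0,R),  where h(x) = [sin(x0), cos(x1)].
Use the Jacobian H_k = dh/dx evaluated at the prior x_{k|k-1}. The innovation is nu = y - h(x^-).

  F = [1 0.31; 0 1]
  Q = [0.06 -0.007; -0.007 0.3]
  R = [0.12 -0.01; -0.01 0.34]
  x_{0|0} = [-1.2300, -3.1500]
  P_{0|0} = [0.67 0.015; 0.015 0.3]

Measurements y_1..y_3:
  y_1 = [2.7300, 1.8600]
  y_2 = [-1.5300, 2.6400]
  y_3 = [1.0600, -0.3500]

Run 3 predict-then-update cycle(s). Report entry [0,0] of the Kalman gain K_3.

step 1: x^-=[-2.2065, -3.1500]  P^-=[0.7681 0.1010; 0.1010 0.6000]  H_jac=[-0.5937 0.0000; 0.0000 -0.0084]  S=[0.3908 -0.0095; -0.0095 0.3400]  K=[-1.1679 -0.0351; -0.1539 -0.0191]  nu=[3.5347, 2.8600]  x^+=[-6.4351, -3.7488]  P^+=[0.2355 0.0308; 0.0308 0.5907]
step 2: x^-=[-7.5972, -3.7488]  P^-=[0.3713 0.2069; 0.2069 0.8907]  H_jac=[0.2540 0.0000; 0.0000 -0.5705]  S=[0.1440 -0.0400; -0.0400 0.6299]  K=[0.6139 -0.1484; 0.1435 -0.7976]  nu=[-0.5628, 3.4613]  x^+=[-8.4564, -6.5902]  P^+=[0.2959 0.0992; 0.0992 0.4778]
step 3: x^-=[-10.4994, -6.5902]  P^-=[0.4633 0.2403; 0.2403 0.7778]  H_jac=[-0.4761 0.0000; 0.0000 0.3022]  S=[0.2250 -0.0446; -0.0446 0.4111]  K=[-0.9660 0.0719; -0.4039 0.5281]  nu=[0.1806, -1.3032]  x^+=[-10.7676, -7.3514]  P^+=[0.2450 0.1129; 0.1129 0.6075]

K[0,0] = -0.9660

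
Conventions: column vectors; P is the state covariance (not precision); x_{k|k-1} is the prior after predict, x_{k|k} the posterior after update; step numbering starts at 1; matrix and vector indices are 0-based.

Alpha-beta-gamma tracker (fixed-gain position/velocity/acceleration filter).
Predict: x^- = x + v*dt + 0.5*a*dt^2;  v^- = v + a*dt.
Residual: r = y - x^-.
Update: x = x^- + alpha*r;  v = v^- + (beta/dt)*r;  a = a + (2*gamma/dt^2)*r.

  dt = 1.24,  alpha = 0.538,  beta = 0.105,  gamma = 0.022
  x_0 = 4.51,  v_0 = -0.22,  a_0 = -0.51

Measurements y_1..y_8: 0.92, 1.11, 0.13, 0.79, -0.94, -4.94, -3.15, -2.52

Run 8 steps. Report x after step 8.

step 1: x_pred=3.8451  r=-2.9251  x^+=2.2714  v^+=-1.1001  a^+=-0.5937
step 2: x_pred=0.4508  r=0.6592  x^+=0.8055  v^+=-1.7805  a^+=-0.5748
step 3: x_pred=-1.8442  r=1.9742  x^+=-0.7821  v^+=-2.3261  a^+=-0.5183
step 4: x_pred=-4.0650  r=4.8550  x^+=-1.4530  v^+=-2.5577  a^+=-0.3794
step 5: x_pred=-4.9163  r=3.9763  x^+=-2.7770  v^+=-2.6915  a^+=-0.2656
step 6: x_pred=-6.3188  r=1.3788  x^+=-5.5770  v^+=-2.9042  a^+=-0.2262
step 7: x_pred=-9.3520  r=6.2020  x^+=-6.0153  v^+=-2.6594  a^+=-0.0487
step 8: x_pred=-9.3505  r=6.8305  x^+=-5.6757  v^+=-2.1414  a^+=0.1468

x_post = -5.6757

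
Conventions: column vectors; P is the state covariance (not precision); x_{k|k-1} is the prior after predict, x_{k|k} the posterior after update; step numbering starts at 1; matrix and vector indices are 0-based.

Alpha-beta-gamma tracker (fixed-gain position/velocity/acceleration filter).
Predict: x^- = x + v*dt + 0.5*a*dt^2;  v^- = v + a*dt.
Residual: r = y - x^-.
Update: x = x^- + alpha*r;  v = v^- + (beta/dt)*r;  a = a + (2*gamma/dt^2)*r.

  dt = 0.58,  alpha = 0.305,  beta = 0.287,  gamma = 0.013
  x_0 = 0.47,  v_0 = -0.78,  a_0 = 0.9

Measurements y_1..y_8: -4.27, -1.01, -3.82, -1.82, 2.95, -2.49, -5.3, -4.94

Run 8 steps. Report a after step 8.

a_post = 0.1372

step 1: x_pred=0.1690  r=-4.4390  x^+=-1.1849  v^+=-2.4545  a^+=0.5569
step 2: x_pred=-2.5149  r=1.5049  x^+=-2.0559  v^+=-1.3869  a^+=0.6732
step 3: x_pred=-2.7470  r=-1.0730  x^+=-3.0743  v^+=-1.5273  a^+=0.5903
step 4: x_pred=-3.8609  r=2.0409  x^+=-3.2384  v^+=-0.1751  a^+=0.7480
step 5: x_pred=-3.2141  r=6.1641  x^+=-1.3341  v^+=3.3089  a^+=1.2245
step 6: x_pred=0.7911  r=-3.2811  x^+=-0.2097  v^+=2.3956  a^+=0.9709
step 7: x_pred=1.3431  r=-6.6431  x^+=-0.6831  v^+=-0.3285  a^+=0.4574
step 8: x_pred=-0.7967  r=-4.1433  x^+=-2.0604  v^+=-2.1134  a^+=0.1372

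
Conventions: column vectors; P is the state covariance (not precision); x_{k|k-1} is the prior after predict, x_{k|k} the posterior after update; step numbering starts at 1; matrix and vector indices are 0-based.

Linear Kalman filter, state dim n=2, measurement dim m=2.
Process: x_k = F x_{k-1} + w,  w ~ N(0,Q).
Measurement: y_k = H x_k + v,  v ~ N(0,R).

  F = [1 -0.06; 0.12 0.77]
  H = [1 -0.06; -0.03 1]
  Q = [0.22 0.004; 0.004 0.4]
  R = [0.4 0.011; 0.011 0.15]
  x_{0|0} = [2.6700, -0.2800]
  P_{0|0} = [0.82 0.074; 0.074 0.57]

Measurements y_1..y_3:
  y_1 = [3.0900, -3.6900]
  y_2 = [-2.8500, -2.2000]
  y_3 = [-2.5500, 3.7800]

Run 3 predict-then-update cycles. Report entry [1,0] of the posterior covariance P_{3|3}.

P_post[1,0] = 0.0174

step 1: x^-=[2.6868, 0.1048]  P^-=[1.0332 0.1325; 0.1325 0.7634]  S=[1.4200 0.0670; 0.0670 0.9064]  K=[0.7192 0.0589; 0.0216 0.8363]  nu=[0.4095, -3.7142]  x^+=[2.7626, -2.9924]  P^+=[0.2899 0.0254; 0.0254 0.1264]
step 2: x^-=[2.9422, -1.9727]  P^-=[0.5073 0.0523; 0.0523 0.4838]  S=[0.9027 0.0192; 0.0192 0.6312]  K=[0.5576 0.0419; 0.0096 0.7638]  nu=[-5.9105, -0.1391]  x^+=[-0.3591, -2.1356]  P^+=[0.2246 0.0192; 0.0192 0.1153]
step 3: x^-=[-0.2310, -1.6875]  P^-=[0.4427 0.0402; 0.0402 0.4751]  S=[0.8396 0.0095; 0.0095 0.6231]  K=[0.5240 0.0353; 0.0053 0.7605]  nu=[-2.4203, 5.4605]  x^+=[-1.3068, 2.4522]  P^+=[0.2110 0.0174; 0.0174 0.1147]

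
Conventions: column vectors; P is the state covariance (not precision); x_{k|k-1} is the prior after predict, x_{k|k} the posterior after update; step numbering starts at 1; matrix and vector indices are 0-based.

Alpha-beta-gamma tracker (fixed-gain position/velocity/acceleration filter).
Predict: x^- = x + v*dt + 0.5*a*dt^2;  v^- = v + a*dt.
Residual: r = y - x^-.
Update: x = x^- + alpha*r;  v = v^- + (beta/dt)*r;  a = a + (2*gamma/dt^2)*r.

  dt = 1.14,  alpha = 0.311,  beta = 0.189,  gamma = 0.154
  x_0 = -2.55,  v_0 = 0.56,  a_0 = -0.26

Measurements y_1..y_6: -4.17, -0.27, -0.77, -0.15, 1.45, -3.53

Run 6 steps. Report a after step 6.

step 1: x_pred=-2.0805  r=-2.0895  x^+=-2.7304  v^+=-0.0828  a^+=-0.7552
step 2: x_pred=-3.3155  r=3.0455  x^+=-2.3683  v^+=-0.4388  a^+=-0.0334
step 3: x_pred=-2.8903  r=2.1203  x^+=-2.2309  v^+=-0.1254  a^+=0.4691
step 4: x_pred=-2.0690  r=1.9190  x^+=-1.4722  v^+=0.7275  a^+=0.9239
step 5: x_pred=-0.0425  r=1.4925  x^+=0.4217  v^+=2.0282  a^+=1.2776
step 6: x_pred=3.5640  r=-7.0940  x^+=1.3578  v^+=2.3085  a^+=-0.4036

a_post = -0.4036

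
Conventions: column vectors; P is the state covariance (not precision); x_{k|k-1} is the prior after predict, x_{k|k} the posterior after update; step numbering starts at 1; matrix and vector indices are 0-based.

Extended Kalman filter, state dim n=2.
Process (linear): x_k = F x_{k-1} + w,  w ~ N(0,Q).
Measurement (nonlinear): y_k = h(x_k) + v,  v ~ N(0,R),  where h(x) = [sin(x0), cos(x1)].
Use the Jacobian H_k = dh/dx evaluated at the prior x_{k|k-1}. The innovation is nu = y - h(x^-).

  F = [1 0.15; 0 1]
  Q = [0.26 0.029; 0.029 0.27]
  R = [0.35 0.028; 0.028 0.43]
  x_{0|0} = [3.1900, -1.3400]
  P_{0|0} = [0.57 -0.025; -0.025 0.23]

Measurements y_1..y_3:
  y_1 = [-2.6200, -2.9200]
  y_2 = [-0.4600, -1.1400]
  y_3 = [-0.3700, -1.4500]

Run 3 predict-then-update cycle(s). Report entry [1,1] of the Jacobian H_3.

step 1: x^-=[2.9890, -1.3400]  P^-=[0.8277 0.0385; 0.0385 0.5000]  H_jac=[-0.9884 0.0000; 0.0000 0.9735]  S=[1.1586 -0.0090; -0.0090 0.9038]  K=[-0.7058 0.0344; -0.0286 0.5382]  nu=[-2.7720, -3.1488]  x^+=[4.8372, -2.9554]  P^+=[0.2490 -0.0051; -0.0051 0.2369]
step 2: x^-=[4.3939, -2.9554]  P^-=[0.5128 0.0594; 0.0594 0.5069]  H_jac=[-0.3131 0.0000; 0.0000 0.1851]  S=[0.4003 0.0246; 0.0246 0.4474]  K=[-0.4040 0.0468; -0.0596 0.2130]  nu=[0.4897, -0.1573]  x^+=[4.1887, -3.0181]  P^+=[0.4474 0.0475; 0.0475 0.4858]
step 3: x^-=[3.7360, -3.0181]  P^-=[0.7326 0.1494; 0.1494 0.7558]  H_jac=[-0.8285 0.0000; 0.0000 0.1232]  S=[0.8528 0.0127; 0.0127 0.4415]  K=[-0.7126 0.0623; -0.1484 0.2152]  nu=[0.1900, -0.4576]  x^+=[3.5721, -3.1448]  P^+=[0.2989 0.0554; 0.0554 0.7174]

H_jac[1,1] = 0.1232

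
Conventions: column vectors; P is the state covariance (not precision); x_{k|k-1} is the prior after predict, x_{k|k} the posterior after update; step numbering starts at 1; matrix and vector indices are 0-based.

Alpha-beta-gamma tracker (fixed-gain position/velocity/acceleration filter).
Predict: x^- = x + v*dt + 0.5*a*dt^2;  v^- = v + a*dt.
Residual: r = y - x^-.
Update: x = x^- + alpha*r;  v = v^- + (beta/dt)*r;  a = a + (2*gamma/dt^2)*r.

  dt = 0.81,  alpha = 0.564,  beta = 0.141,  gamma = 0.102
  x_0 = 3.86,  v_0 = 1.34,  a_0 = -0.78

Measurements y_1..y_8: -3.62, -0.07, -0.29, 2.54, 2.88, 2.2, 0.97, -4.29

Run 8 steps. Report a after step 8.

step 1: x_pred=4.6895  r=-8.3095  x^+=0.0030  v^+=-0.7383  a^+=-3.3637
step 2: x_pred=-1.6985  r=1.6285  x^+=-0.7800  v^+=-3.1794  a^+=-2.8573
step 3: x_pred=-4.2927  r=4.0027  x^+=-2.0352  v^+=-4.7970  a^+=-1.6128
step 4: x_pred=-6.4498  r=8.9898  x^+=-1.3796  v^+=-4.5385  a^+=1.1824
step 5: x_pred=-4.6678  r=7.5478  x^+=-0.4109  v^+=-2.2669  a^+=3.5292
step 6: x_pred=-1.0892  r=3.2892  x^+=0.7659  v^+=1.1644  a^+=4.5520
step 7: x_pred=3.2023  r=-2.2323  x^+=1.9433  v^+=4.4629  a^+=3.8579
step 8: x_pred=6.8238  r=-11.1138  x^+=0.5556  v^+=5.6532  a^+=0.4023

a_post = 0.4023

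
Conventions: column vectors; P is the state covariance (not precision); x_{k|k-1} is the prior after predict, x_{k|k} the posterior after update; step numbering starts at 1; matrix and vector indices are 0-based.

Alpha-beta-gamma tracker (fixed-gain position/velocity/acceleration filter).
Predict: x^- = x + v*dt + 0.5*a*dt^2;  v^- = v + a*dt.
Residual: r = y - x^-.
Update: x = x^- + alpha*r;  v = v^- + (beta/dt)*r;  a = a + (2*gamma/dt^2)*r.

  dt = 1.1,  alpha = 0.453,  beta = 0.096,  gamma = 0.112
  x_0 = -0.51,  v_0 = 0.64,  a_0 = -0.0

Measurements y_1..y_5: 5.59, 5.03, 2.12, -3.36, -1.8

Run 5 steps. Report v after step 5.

v_post = -0.9194

step 1: x_pred=0.1940  r=5.3960  x^+=2.6384  v^+=1.1109  a^+=0.9989
step 2: x_pred=4.4648  r=0.5652  x^+=4.7208  v^+=2.2591  a^+=1.1036
step 3: x_pred=7.8735  r=-5.7535  x^+=5.2671  v^+=2.9709  a^+=0.0385
step 4: x_pred=8.5584  r=-11.9184  x^+=3.1594  v^+=1.9730  a^+=-2.1679
step 5: x_pred=4.0181  r=-5.8181  x^+=1.3825  v^+=-0.9194  a^+=-3.2450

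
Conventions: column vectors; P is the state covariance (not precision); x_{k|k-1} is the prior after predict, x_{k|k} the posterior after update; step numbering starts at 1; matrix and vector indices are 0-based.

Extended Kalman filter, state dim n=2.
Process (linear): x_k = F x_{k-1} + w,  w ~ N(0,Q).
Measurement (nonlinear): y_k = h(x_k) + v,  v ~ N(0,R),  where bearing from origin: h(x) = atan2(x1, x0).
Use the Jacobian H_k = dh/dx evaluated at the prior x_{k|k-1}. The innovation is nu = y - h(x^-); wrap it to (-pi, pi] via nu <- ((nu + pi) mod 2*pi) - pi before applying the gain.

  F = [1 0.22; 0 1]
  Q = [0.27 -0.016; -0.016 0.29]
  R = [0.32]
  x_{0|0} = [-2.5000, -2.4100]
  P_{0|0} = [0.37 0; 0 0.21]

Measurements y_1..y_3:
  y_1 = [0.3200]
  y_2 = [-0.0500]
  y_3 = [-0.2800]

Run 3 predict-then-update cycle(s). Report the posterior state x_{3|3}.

x_post = [-1.9998, -4.1960]

step 1: x^-=[-3.0302, -2.4100]  P^-=[0.6502 0.0302; 0.0302 0.5000]  H_jac=[0.1608 -0.2021]  S=[0.3553]  K=[0.2770; -0.2708]  nu=[2.7897]  x^+=[-2.2574, -3.1655]  P^+=[0.6229 0.0569; 0.0569 0.4739]
step 2: x^-=[-2.9538, -3.1655]  P^-=[0.9409 0.1451; 0.1451 0.7639]  H_jac=[0.1689 -0.1576]  S=[0.3581]  K=[0.3798; -0.2677]  nu=[2.2716]  x^+=[-2.0909, -3.7737]  P^+=[0.8892 0.1815; 0.1815 0.7383]
step 3: x^-=[-2.9211, -3.7737]  P^-=[1.2748 0.3280; 0.3280 1.0283]  H_jac=[0.1657 -0.1283]  S=[0.3580]  K=[0.4726; -0.2166]  nu=[1.9495]  x^+=[-1.9998, -4.1960]  P^+=[1.1949 0.3646; 0.3646 1.0115]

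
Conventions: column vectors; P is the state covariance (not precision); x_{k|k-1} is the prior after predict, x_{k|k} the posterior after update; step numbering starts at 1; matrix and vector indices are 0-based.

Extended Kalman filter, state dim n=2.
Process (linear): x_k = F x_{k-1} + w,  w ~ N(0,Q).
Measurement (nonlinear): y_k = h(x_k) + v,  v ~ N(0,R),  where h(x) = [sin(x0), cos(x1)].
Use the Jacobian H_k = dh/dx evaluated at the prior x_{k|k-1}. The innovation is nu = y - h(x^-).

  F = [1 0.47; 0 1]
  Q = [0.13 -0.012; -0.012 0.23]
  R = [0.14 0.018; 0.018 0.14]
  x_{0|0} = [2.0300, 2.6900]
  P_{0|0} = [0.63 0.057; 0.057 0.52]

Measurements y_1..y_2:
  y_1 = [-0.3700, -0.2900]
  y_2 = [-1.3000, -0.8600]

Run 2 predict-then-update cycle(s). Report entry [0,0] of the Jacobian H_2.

step 1: x^-=[3.2943, 2.6900]  P^-=[0.9284 0.2894; 0.2894 0.7500]  H_jac=[-0.9884 0.0000; 0.0000 -0.4364]  S=[1.0470 0.1428; 0.1428 0.2828]  K=[-0.8759 -0.0042; -0.1239 -1.0947]  nu=[-0.2179, 0.6098]  x^+=[3.4826, 2.0495]  P^+=[0.1241 0.0375; 0.0375 0.3563]
step 2: x^-=[4.4458, 2.0495]  P^-=[0.3681 0.1929; 0.1929 0.5863]  H_jac=[-0.2634 0.0000; 0.0000 -0.8876]  S=[0.1655 0.0631; 0.0631 0.6019]  K=[-0.4971 -0.2324; 0.0235 -0.8671]  nu=[-0.3353, -0.3994]  x^+=[4.7053, 2.3879]  P^+=[0.2801 0.0467; 0.0467 0.1363]

H_jac[0,0] = -0.2634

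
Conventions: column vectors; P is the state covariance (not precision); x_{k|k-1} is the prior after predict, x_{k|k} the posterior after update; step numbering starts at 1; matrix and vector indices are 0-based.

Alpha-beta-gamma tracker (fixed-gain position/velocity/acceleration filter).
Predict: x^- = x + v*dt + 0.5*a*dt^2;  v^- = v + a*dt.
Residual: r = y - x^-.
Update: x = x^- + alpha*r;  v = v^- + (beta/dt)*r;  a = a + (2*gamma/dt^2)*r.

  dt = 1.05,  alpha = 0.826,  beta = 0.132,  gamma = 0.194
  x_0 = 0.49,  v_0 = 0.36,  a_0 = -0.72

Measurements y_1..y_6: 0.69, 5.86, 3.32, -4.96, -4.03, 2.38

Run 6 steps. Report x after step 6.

x_post = 0.5570

step 1: x_pred=0.4711  r=0.2189  x^+=0.6519  v^+=-0.3685  a^+=-0.6430
step 2: x_pred=-0.0894  r=5.9494  x^+=4.8248  v^+=-0.2957  a^+=1.4508
step 3: x_pred=5.3141  r=-1.9941  x^+=3.6670  v^+=0.9770  a^+=0.7490
step 4: x_pred=5.1057  r=-10.0657  x^+=-3.2086  v^+=0.4981  a^+=-2.7934
step 5: x_pred=-4.2255  r=0.1955  x^+=-4.0640  v^+=-2.4104  a^+=-2.7246
step 6: x_pred=-8.0969  r=10.4769  x^+=0.5570  v^+=-3.9541  a^+=0.9625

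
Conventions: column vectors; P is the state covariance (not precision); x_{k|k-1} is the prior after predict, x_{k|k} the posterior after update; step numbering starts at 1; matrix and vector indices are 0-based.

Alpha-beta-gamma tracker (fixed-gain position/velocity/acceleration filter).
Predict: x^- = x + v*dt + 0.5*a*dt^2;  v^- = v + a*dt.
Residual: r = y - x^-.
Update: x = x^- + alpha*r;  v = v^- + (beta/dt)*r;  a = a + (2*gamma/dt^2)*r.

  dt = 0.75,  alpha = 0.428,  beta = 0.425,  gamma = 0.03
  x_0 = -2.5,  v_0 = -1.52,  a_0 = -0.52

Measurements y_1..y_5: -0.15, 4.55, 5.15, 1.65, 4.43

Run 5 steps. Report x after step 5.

x_post = 5.8176

step 1: x_pred=-3.7862  r=3.6362  x^+=-2.2299  v^+=0.1505  a^+=-0.1321
step 2: x_pred=-2.1542  r=6.7042  x^+=0.7152  v^+=3.8505  a^+=0.5830
step 3: x_pred=3.7670  r=1.3830  x^+=4.3589  v^+=5.0714  a^+=0.7305
step 4: x_pred=8.3679  r=-6.7179  x^+=5.4927  v^+=1.8124  a^+=0.0139
step 5: x_pred=6.8559  r=-2.4259  x^+=5.8176  v^+=0.4482  a^+=-0.2448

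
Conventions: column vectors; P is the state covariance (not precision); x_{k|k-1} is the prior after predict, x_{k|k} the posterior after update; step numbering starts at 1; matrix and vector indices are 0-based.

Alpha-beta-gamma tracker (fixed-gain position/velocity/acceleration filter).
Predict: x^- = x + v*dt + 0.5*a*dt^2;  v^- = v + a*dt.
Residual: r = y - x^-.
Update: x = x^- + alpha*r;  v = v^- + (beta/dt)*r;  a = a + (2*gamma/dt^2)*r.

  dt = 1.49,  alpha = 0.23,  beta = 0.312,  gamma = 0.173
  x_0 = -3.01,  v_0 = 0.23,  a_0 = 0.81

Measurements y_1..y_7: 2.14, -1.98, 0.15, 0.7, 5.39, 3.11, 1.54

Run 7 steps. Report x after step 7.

x_post = -6.3277

step 1: x_pred=-1.7682  r=3.9082  x^+=-0.8693  v^+=2.2553  a^+=1.4191
step 2: x_pred=4.0663  r=-6.0463  x^+=2.6756  v^+=3.1036  a^+=0.4768
step 3: x_pred=7.8293  r=-7.6793  x^+=6.0630  v^+=2.2060  a^+=-0.7200
step 4: x_pred=8.5507  r=-7.8507  x^+=6.7450  v^+=-0.5108  a^+=-1.9436
step 5: x_pred=3.8266  r=1.5634  x^+=4.1862  v^+=-3.0793  a^+=-1.6999
step 6: x_pred=-2.2889  r=5.3989  x^+=-1.0472  v^+=-4.4816  a^+=-0.8585
step 7: x_pred=-8.6777  r=10.2177  x^+=-6.3277  v^+=-3.6212  a^+=0.7339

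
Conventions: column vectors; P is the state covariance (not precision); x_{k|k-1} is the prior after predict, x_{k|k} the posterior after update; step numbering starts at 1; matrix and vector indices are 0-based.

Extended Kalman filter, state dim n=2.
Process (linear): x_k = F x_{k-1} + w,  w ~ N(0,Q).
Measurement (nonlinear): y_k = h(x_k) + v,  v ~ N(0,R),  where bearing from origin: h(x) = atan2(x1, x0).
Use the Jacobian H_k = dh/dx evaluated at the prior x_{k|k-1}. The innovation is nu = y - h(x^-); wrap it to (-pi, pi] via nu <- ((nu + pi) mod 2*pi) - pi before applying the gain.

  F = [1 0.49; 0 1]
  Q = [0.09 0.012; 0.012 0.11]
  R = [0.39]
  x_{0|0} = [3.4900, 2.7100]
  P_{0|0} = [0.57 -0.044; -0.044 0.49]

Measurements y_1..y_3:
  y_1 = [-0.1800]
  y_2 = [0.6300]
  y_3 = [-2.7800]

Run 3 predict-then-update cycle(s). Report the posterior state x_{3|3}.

step 1: x^-=[4.8179, 2.7100]  P^-=[0.7345 0.2081; 0.2081 0.6000]  H_jac=[-0.0887 0.1577]  S=[0.4049]  K=[-0.0799; 0.1881]  nu=[-0.6924]  x^+=[4.8732, 2.5798]  P^+=[0.7319 0.2142; 0.2142 0.5857]
step 2: x^-=[6.1373, 2.5798]  P^-=[1.1725 0.5132; 0.5132 0.6957]  H_jac=[-0.0582 0.1385]  S=[0.3990]  K=[0.0071; 0.1666]  nu=[0.2321]  x^+=[6.1389, 2.6184]  P^+=[1.1724 0.5127; 0.5127 0.6846]
step 3: x^-=[7.4220, 2.6184]  P^-=[1.9293 0.8602; 0.8602 0.7946]  H_jac=[-0.0423 0.1198]  S=[0.3961]  K=[0.0543; 0.1486]  nu=[-3.1192]  x^+=[7.2526, 2.1551]  P^+=[1.9281 0.8570; 0.8570 0.7859]

x_post = [7.2526, 2.1551]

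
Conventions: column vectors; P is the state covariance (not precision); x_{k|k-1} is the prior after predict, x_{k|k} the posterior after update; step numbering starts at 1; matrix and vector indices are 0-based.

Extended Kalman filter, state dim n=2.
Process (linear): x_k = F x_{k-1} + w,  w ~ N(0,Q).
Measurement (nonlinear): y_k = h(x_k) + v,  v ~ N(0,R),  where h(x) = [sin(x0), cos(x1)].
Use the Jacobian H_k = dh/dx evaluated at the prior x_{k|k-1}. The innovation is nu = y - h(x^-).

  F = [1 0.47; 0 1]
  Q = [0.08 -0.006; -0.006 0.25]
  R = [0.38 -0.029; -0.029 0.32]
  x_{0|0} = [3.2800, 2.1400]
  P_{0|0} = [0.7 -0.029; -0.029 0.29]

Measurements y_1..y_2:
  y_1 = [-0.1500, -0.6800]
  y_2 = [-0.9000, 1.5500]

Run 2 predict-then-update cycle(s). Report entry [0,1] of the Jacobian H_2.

H_jac[0,1] = 0.0000

step 1: x^-=[4.2858, 2.1400]  P^-=[0.8168 0.1013; 0.1013 0.5400]  H_jac=[-0.4138 0.0000; 0.0000 -0.8423]  S=[0.5198 0.0063; 0.0063 0.7031]  K=[-0.6487 -0.1155; -0.0728 -0.6462]  nu=[0.7604, -0.1410]  x^+=[3.8088, 2.1758]  P^+=[0.5877 0.0216; 0.0216 0.2430]
step 2: x^-=[4.8314, 2.1758]  P^-=[0.7416 0.1298; 0.1298 0.4930]  H_jac=[0.1188 0.0000; 0.0000 -0.8225]  S=[0.3905 -0.0417; -0.0417 0.6535]  K=[0.2096 -0.1500; -0.0269 -0.6222]  nu=[0.0929, 2.1188]  x^+=[4.5332, 0.8550]  P^+=[0.7072 0.0657; 0.0657 0.2411]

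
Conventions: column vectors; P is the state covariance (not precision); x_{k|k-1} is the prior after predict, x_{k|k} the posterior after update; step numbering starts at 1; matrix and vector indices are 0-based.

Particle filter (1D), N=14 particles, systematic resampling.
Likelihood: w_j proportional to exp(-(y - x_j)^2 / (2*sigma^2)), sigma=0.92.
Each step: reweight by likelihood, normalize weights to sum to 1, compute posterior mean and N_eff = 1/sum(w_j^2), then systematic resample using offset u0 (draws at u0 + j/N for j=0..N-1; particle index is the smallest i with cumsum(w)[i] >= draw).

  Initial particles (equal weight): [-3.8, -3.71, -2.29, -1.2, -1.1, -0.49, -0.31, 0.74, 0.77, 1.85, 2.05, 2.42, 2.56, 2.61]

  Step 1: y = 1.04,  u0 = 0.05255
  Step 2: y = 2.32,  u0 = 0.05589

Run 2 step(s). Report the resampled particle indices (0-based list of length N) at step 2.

resampled_idx = [3, 5, 7, 8, 9, 9, 10, 10, 11, 11, 12, 12, 13, 13]

step 1: w=[0.0000, 0.0000, 0.0003, 0.0111, 0.0144, 0.0539, 0.0732, 0.2036, 0.2057, 0.1457, 0.1175, 0.0697, 0.0548, 0.0501]  mean=1.1806  Neff=7.2578  idx=[5, 6, 7, 7, 7, 8, 8, 8, 9, 9, 10, 11, 12, 13]
step 2: w=[0.0013, 0.0024, 0.0324, 0.0324, 0.0324, 0.0342, 0.0342, 0.0342, 0.1242, 0.1242, 0.1356, 0.1407, 0.1368, 0.1347]  mean=1.9298  Neff=8.8802  idx=[3, 5, 7, 8, 9, 9, 10, 10, 11, 11, 12, 12, 13, 13]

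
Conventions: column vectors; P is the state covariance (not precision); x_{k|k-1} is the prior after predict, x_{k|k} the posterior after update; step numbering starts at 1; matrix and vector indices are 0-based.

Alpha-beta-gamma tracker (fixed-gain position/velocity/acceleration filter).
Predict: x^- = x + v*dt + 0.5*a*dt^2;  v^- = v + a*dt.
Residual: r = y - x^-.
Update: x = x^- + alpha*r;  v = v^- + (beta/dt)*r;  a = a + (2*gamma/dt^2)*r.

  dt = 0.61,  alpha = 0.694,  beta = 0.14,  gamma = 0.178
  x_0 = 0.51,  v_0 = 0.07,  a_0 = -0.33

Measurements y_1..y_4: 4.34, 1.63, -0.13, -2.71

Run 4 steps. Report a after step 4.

step 1: x_pred=0.4913  r=3.8487  x^+=3.1623  v^+=0.7520  a^+=3.3522
step 2: x_pred=4.2447  r=-2.6147  x^+=2.4301  v^+=2.1967  a^+=0.8506
step 3: x_pred=3.9284  r=-4.0584  x^+=1.1119  v^+=1.7842  a^+=-3.0322
step 4: x_pred=1.6361  r=-4.3461  x^+=-1.3801  v^+=-1.0629  a^+=-7.1902

a_post = -7.1902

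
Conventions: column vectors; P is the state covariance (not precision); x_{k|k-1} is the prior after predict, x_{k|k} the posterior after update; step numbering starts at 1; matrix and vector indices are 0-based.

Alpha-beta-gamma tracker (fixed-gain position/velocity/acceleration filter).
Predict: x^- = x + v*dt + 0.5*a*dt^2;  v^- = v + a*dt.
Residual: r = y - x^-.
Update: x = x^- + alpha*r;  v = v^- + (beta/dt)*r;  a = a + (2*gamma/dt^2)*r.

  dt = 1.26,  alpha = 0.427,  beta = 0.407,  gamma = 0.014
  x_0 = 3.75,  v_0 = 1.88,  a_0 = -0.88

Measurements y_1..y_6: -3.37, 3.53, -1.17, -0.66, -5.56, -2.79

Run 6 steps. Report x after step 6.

x_post = -7.0639

step 1: x_pred=5.4203  r=-8.7903  x^+=1.6668  v^+=-2.0682  a^+=-1.0350
step 2: x_pred=-1.7607  r=5.2907  x^+=0.4984  v^+=-1.6633  a^+=-0.9417
step 3: x_pred=-2.3449  r=1.1749  x^+=-1.8432  v^+=-2.4704  a^+=-0.9210
step 4: x_pred=-5.6870  r=5.0270  x^+=-3.5405  v^+=-2.0070  a^+=-0.8323
step 5: x_pred=-6.7301  r=1.1701  x^+=-6.2304  v^+=-2.6778  a^+=-0.8117
step 6: x_pred=-10.2489  r=7.4589  x^+=-7.0639  v^+=-1.2913  a^+=-0.6802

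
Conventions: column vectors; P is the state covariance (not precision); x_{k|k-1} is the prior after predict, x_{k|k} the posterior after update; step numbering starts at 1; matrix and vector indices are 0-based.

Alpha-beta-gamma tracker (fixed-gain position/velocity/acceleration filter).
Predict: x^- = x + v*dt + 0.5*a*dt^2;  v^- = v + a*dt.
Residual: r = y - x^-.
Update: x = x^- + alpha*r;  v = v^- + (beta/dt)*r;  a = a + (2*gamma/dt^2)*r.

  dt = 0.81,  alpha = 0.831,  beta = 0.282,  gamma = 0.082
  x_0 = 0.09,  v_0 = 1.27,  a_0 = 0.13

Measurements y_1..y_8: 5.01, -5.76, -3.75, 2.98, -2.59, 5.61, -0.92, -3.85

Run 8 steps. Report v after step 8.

v_post = -1.0839

step 1: x_pred=1.1613  r=3.8487  x^+=4.3596  v^+=2.7152  a^+=1.0920
step 2: x_pred=6.9171  r=-12.6771  x^+=-3.6176  v^+=-0.8138  a^+=-2.0768
step 3: x_pred=-4.9580  r=1.2080  x^+=-3.9542  v^+=-2.0754  a^+=-1.7748
step 4: x_pred=-6.2175  r=9.1975  x^+=1.4256  v^+=-0.3109  a^+=0.5242
step 5: x_pred=1.3457  r=-3.9357  x^+=-1.9249  v^+=-1.2566  a^+=-0.4596
step 6: x_pred=-3.0934  r=8.7034  x^+=4.1391  v^+=1.4013  a^+=1.7159
step 7: x_pred=5.8371  r=-6.7571  x^+=0.2219  v^+=0.4387  a^+=0.0269
step 8: x_pred=0.5861  r=-4.4361  x^+=-3.1003  v^+=-1.0839  a^+=-1.0819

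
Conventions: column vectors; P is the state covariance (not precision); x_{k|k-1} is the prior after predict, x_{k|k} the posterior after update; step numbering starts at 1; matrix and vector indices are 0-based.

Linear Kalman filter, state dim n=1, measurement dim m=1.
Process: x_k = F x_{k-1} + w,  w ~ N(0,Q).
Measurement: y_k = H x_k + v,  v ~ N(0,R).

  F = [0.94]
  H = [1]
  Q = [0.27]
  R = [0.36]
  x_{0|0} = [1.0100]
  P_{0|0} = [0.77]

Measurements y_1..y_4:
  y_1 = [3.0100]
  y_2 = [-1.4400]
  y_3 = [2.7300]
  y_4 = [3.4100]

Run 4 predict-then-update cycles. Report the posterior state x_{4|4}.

x_post = [2.5500]

step 1: x^-=[0.9494]  P^-=[0.9504]  S=[1.3104]  K=[0.7253]  nu=[2.0606]  x^+=[2.4439]  P^+=[0.2611]
step 2: x^-=[2.2973]  P^-=[0.5007]  S=[0.8607]  K=[0.5817]  nu=[-3.7373]  x^+=[0.1232]  P^+=[0.2094]
step 3: x^-=[0.1158]  P^-=[0.4550]  S=[0.8150]  K=[0.5583]  nu=[2.6142]  x^+=[1.5753]  P^+=[0.2010]
step 4: x^-=[1.4808]  P^-=[0.4476]  S=[0.8076]  K=[0.5542]  nu=[1.9292]  x^+=[2.5500]  P^+=[0.1995]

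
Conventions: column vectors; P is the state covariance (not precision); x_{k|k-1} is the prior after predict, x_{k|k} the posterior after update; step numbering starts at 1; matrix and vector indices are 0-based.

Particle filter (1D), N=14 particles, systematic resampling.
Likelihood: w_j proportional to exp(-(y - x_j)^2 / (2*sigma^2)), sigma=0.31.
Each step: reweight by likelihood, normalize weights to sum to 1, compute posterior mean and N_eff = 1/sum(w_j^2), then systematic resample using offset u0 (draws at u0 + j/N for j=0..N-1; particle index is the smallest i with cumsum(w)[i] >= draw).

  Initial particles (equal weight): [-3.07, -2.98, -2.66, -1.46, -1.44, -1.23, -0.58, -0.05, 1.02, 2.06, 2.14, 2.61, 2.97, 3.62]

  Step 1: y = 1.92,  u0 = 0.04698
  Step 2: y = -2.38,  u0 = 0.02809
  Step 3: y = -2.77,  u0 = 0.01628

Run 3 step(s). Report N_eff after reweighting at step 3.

N_eff = 14.0000

step 1: w=[0.0000, 0.0000, 0.0000, 0.0000, 0.0000, 0.0000, 0.0000, 0.0000, 0.0083, 0.5066, 0.4361, 0.0471, 0.0018, 0.0000]  mean=2.1138  Neff=2.2262  idx=[9, 9, 9, 9, 9, 9, 9, 10, 10, 10, 10, 10, 10, 11]
step 2: w=[0.1400, 0.1400, 0.1400, 0.1400, 0.1400, 0.1400, 0.1400, 0.0034, 0.0034, 0.0034, 0.0034, 0.0034, 0.0034, 0.0000]  mean=2.0616  Neff=7.2874  idx=[0, 0, 1, 1, 2, 2, 3, 3, 4, 4, 5, 5, 6, 6]
step 3: w=[0.0714, 0.0714, 0.0714, 0.0714, 0.0714, 0.0714, 0.0714, 0.0714, 0.0714, 0.0714, 0.0714, 0.0714, 0.0714, 0.0714]  mean=2.0600  Neff=14.0000  idx=[0, 1, 2, 3, 4, 5, 6, 7, 8, 9, 10, 11, 12, 13]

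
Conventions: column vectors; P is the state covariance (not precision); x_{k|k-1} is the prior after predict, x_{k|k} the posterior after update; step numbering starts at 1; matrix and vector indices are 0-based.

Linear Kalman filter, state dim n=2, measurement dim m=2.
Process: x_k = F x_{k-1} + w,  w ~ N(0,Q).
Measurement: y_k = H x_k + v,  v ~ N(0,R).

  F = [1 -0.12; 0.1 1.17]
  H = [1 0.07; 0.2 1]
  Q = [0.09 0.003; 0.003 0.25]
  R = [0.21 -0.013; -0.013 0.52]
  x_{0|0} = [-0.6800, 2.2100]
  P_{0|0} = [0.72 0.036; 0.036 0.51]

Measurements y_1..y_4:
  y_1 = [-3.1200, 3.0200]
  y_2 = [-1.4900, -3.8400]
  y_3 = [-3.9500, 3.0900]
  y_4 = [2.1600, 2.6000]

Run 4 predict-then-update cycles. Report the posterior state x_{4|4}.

step 1: x^-=[-0.9452, 2.5177]  P^-=[0.8087 0.0451; 0.0451 0.9638]  S=[1.0297 0.2619; 0.2619 1.5341]  K=[0.7884 0.0002; -0.0543 0.6434]  nu=[-2.3510, 0.6913]  x^+=[-2.7985, 3.0903]  P^+=[0.1686 -0.0439; -0.0439 0.3440]
step 2: x^-=[-3.1693, 3.3357]  P^-=[0.2741 -0.0792; -0.0792 0.7124]  S=[0.4765 0.0113; 0.0113 1.2116]  K=[0.5642 -0.0254; -0.0753 0.5756]  nu=[1.4458, -6.5419]  x^+=[-2.1872, -0.5384]  P^+=[0.1220 -0.0449; -0.0449 0.3093]
step 3: x^-=[-2.1226, -0.8487]  P^-=[0.2272 -0.0803; -0.0803 0.6640]  S=[0.4292 -0.0025; -0.0025 1.1610]  K=[0.5161 -0.0289; -0.0755 0.5580]  nu=[-1.7680, 4.3632]  x^+=[-3.1612, 1.7193]  P^+=[0.1118 -0.0441; -0.0441 0.2999]
step 4: x^-=[-3.3675, 1.6955]  P^-=[0.2167 -0.0790; -0.0790 0.6514]  S=[0.4189 -0.0042; -0.0042 1.1485]  K=[0.5040 -0.0292; -0.0743 0.5532]  nu=[5.4088, 1.5780]  x^+=[-0.6878, 2.1667]  P^+=[0.1093 -0.0436; -0.0436 0.2973]

x_post = [-0.6878, 2.1667]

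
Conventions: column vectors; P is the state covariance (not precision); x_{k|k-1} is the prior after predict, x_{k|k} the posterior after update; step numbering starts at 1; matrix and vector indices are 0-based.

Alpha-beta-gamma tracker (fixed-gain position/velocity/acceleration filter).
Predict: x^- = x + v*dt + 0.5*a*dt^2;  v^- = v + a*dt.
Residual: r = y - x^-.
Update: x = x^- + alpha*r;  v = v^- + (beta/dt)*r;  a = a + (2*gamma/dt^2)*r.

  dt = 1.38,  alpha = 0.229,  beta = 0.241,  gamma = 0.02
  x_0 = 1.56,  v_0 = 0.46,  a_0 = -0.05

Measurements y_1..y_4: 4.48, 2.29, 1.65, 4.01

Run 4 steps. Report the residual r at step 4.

step 1: x_pred=2.1472  r=2.3328  x^+=2.6814  v^+=0.7984  a^+=-0.0010
step 2: x_pred=3.7822  r=-1.4922  x^+=3.4405  v^+=0.5364  a^+=-0.0323
step 3: x_pred=4.1500  r=-2.5000  x^+=3.5775  v^+=0.0552  a^+=-0.0849
step 4: x_pred=3.5728  r=0.4372  x^+=3.6729  v^+=0.0144  a^+=-0.0757

resid = 0.4372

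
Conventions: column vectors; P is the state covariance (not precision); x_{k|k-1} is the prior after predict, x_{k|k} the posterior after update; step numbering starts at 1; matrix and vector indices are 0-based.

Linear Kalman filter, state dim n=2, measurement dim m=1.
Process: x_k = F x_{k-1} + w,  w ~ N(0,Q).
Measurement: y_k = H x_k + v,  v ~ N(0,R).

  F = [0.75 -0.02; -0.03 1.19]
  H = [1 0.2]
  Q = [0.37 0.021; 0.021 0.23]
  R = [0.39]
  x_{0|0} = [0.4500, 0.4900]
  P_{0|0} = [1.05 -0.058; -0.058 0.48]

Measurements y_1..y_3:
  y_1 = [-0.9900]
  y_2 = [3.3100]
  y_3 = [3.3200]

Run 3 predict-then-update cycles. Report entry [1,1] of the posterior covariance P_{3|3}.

step 1: x^-=[0.3277, 0.5696]  P^-=[0.9626 -0.0658; -0.0658 0.9148]  S=[1.3628]  K=[0.6966; 0.0859]  nu=[-1.4316]  x^+=[-0.6696, 0.4466]  P^+=[0.3012 -0.1474; -0.1474 0.9047]
step 2: x^-=[-0.5111, 0.5515]  P^-=[0.5442 -0.1390; -0.1390 1.5220]  S=[0.9395]  K=[0.5497; 0.1761]  nu=[3.7108]  x^+=[1.5286, 1.2049]  P^+=[0.2604 -0.2299; -0.2299 1.4929]
step 3: x^-=[1.1223, 1.3880]  P^-=[0.5239 -0.2257; -0.2257 2.3607]  S=[0.9181]  K=[0.5215; 0.2684]  nu=[1.9201]  x^+=[2.1237, 1.9033]  P^+=[0.2742 -0.3542; -0.3542 2.2946]

P_post[1,1] = 2.2946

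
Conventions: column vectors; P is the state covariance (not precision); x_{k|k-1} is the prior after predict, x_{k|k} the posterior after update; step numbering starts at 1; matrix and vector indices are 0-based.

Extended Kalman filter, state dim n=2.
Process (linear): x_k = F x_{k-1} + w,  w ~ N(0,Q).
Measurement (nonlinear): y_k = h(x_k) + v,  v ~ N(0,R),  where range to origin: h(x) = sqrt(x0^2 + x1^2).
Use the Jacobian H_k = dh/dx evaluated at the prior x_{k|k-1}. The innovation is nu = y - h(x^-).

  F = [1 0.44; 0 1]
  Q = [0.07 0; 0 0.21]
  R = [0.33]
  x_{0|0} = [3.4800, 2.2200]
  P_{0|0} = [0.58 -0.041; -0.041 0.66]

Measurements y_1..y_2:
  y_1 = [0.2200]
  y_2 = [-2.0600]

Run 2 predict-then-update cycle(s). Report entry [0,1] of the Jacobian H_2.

step 1: x^-=[4.4568, 2.2200]  P^-=[0.7417 0.2494; 0.2494 0.8700]  H_jac=[0.8951 0.4459]  S=[1.2963]  K=[0.5979; 0.4715]  nu=[-4.7591]  x^+=[1.6111, -0.0237]  P^+=[0.2782 -0.1160; -0.1160 0.5819]
step 2: x^-=[1.6007, -0.0237]  P^-=[0.3588 0.1400; 0.1400 0.7919]  H_jac=[0.9999 -0.0148]  S=[0.6847]  K=[0.5209; 0.1873]  nu=[-3.6609]  x^+=[-0.3062, -0.7094]  P^+=[0.1730 0.0732; 0.0732 0.7679]

H_jac[0,1] = -0.0148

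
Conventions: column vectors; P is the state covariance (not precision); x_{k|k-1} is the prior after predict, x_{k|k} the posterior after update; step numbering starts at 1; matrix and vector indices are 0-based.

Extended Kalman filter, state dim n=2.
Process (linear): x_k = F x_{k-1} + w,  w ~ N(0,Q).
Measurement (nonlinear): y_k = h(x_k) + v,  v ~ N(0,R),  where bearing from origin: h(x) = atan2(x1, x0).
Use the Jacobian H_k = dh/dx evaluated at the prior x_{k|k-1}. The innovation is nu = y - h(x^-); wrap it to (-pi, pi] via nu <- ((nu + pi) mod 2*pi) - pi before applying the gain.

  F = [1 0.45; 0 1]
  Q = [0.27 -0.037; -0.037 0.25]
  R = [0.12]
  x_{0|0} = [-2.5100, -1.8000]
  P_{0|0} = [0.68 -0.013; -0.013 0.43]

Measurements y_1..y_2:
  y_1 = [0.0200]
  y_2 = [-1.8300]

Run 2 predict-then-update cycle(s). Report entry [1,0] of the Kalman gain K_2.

K[1,0] = -0.2598

step 1: x^-=[-3.3200, -1.8000]  P^-=[1.0254 0.1435; 0.1435 0.6800]  H_jac=[0.1262 -0.2328]  S=[0.1647]  K=[0.5827; -0.8509]  nu=[2.6648]  x^+=[-1.7671, -4.0674]  P^+=[0.9694 0.2252; 0.2252 0.5607]
step 2: x^-=[-3.5975, -4.0674]  P^-=[1.5556 0.4405; 0.4405 0.8107]  H_jac=[0.1379 -0.1220]  S=[0.1468]  K=[1.0954; -0.2598]  nu=[0.4650]  x^+=[-3.0882, -4.1882]  P^+=[1.3795 0.4823; 0.4823 0.8008]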